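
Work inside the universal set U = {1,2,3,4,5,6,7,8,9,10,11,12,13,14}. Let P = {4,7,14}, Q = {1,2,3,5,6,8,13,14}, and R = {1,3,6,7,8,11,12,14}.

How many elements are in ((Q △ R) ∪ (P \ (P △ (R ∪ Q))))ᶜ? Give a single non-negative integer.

7

Q △ R = {2,5,7,11,12,13}
R ∪ Q = {1,2,3,5,6,7,8,11,12,13,14}
P △ (R ∪ Q) = {1,2,3,4,5,6,8,11,12,13}
P \ (P △ (R ∪ Q)) = {7,14}
(Q △ R) ∪ (P \ (P △ (R ∪ Q))) = {2,5,7,11,12,13,14}
((Q △ R) ∪ (P \ (P △ (R ∪ Q))))ᶜ = {1,3,4,6,8,9,10}
|((Q △ R) ∪ (P \ (P △ (R ∪ Q))))ᶜ| = 7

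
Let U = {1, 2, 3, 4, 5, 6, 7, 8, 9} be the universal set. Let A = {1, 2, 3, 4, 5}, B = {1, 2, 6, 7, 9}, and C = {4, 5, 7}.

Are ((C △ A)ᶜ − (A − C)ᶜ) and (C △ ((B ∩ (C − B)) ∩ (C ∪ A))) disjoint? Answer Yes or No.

Yes

C △ A = {1, 2, 3, 7}
(C △ A)ᶜ = {4, 5, 6, 8, 9}
A − C = {1, 2, 3}
(A − C)ᶜ = {4, 5, 6, 7, 8, 9}
(C △ A)ᶜ − (A − C)ᶜ = {}
C − B = {4, 5}
B ∩ (C − B) = {}
C ∪ A = {1, 2, 3, 4, 5, 7}
(B ∩ (C − B)) ∩ (C ∪ A) = {}
C △ ((B ∩ (C − B)) ∩ (C ∪ A)) = {4, 5, 7}
{} and {4, 5, 7} share no elements.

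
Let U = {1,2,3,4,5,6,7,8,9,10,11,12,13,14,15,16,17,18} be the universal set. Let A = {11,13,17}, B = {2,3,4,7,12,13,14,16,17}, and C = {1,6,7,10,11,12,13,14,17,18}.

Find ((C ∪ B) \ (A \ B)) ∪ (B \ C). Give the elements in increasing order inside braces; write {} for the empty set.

{1,2,3,4,6,7,10,12,13,14,16,17,18}

C ∪ B = {1,2,3,4,6,7,10,11,12,13,14,16,17,18}
A \ B = {11}
(C ∪ B) \ (A \ B) = {1,2,3,4,6,7,10,12,13,14,16,17,18}
B \ C = {2,3,4,16}
((C ∪ B) \ (A \ B)) ∪ (B \ C) = {1,2,3,4,6,7,10,12,13,14,16,17,18}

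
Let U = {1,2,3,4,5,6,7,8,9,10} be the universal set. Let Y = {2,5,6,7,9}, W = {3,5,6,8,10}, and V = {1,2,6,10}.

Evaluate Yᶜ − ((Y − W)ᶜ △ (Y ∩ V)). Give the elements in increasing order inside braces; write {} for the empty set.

Yᶜ = {1,3,4,8,10}
Y − W = {2,7,9}
(Y − W)ᶜ = {1,3,4,5,6,8,10}
Y ∩ V = {2,6}
(Y − W)ᶜ △ (Y ∩ V) = {1,2,3,4,5,8,10}
Yᶜ − ((Y − W)ᶜ △ (Y ∩ V)) = {}

{}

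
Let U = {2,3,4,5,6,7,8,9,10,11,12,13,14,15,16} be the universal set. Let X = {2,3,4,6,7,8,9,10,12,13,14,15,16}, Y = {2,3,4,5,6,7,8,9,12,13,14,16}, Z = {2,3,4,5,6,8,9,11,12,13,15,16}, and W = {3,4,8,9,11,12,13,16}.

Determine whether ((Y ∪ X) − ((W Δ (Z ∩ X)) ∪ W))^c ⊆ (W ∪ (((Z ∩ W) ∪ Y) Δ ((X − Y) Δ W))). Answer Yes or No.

Y ∪ X = {2,3,4,5,6,7,8,9,10,12,13,14,15,16}
Z ∩ X = {2,3,4,6,8,9,12,13,15,16}
W Δ (Z ∩ X) = {2,6,11,15}
(W Δ (Z ∩ X)) ∪ W = {2,3,4,6,8,9,11,12,13,15,16}
(Y ∪ X) − ((W Δ (Z ∩ X)) ∪ W) = {5,7,10,14}
((Y ∪ X) − ((W Δ (Z ∩ X)) ∪ W))^c = {2,3,4,6,8,9,11,12,13,15,16}
Z ∩ W = {3,4,8,9,11,12,13,16}
(Z ∩ W) ∪ Y = {2,3,4,5,6,7,8,9,11,12,13,14,16}
X − Y = {10,15}
(X − Y) Δ W = {3,4,8,9,10,11,12,13,15,16}
((Z ∩ W) ∪ Y) Δ ((X − Y) Δ W) = {2,5,6,7,10,14,15}
W ∪ (((Z ∩ W) ∪ Y) Δ ((X − Y) Δ W)) = {2,3,4,5,6,7,8,9,10,11,12,13,14,15,16}
Every element of {2,3,4,6,8,9,11,12,13,15,16} is in {2,3,4,5,6,7,8,9,10,11,12,13,14,15,16}, so ((Y ∪ X) − ((W Δ (Z ∩ X)) ∪ W))^c ⊆ W ∪ (((Z ∩ W) ∪ Y) Δ ((X − Y) Δ W)).

Yes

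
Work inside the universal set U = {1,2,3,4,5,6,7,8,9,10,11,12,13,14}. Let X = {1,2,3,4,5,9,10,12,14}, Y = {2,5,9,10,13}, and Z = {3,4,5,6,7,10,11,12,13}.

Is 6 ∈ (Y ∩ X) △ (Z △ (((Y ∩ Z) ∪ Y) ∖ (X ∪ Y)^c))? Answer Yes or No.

6 ∉ Y and 6 ∉ X, so 6 ∉ Y ∩ X
6 ∉ Y and 6 ∈ Z, so 6 ∉ Y ∩ Z
6 ∉ (Y ∩ Z) and 6 ∉ Y, so 6 ∉ (Y ∩ Z) ∪ Y
6 ∉ X and 6 ∉ Y, so 6 ∉ X ∪ Y
6 ∈ (X ∪ Y)^c since 6 ∉ (X ∪ Y)
6 ∉ ((Y ∩ Z) ∪ Y) and 6 ∈ (X ∪ Y)^c, so 6 ∉ ((Y ∩ Z) ∪ Y) ∖ (X ∪ Y)^c
6 ∈ Z and 6 ∉ (((Y ∩ Z) ∪ Y) ∖ (X ∪ Y)^c), so 6 ∈ Z △ (((Y ∩ Z) ∪ Y) ∖ (X ∪ Y)^c)
6 ∉ (Y ∩ X) and 6 ∈ (Z △ (((Y ∩ Z) ∪ Y) ∖ (X ∪ Y)^c)), so 6 ∈ (Y ∩ X) △ (Z △ (((Y ∩ Z) ∪ Y) ∖ (X ∪ Y)^c))

Yes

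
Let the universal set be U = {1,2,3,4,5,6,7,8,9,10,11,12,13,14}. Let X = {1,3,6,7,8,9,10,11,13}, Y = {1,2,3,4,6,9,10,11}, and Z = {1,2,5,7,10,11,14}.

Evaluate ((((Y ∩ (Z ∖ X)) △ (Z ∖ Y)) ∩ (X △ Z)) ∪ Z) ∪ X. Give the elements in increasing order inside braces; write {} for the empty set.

{1,2,3,5,6,7,8,9,10,11,13,14}

Z ∖ X = {2,5,14}
Y ∩ (Z ∖ X) = {2}
Z ∖ Y = {5,7,14}
(Y ∩ (Z ∖ X)) △ (Z ∖ Y) = {2,5,7,14}
X △ Z = {2,3,5,6,8,9,13,14}
((Y ∩ (Z ∖ X)) △ (Z ∖ Y)) ∩ (X △ Z) = {2,5,14}
(((Y ∩ (Z ∖ X)) △ (Z ∖ Y)) ∩ (X △ Z)) ∪ Z = {1,2,5,7,10,11,14}
((((Y ∩ (Z ∖ X)) △ (Z ∖ Y)) ∩ (X △ Z)) ∪ Z) ∪ X = {1,2,3,5,6,7,8,9,10,11,13,14}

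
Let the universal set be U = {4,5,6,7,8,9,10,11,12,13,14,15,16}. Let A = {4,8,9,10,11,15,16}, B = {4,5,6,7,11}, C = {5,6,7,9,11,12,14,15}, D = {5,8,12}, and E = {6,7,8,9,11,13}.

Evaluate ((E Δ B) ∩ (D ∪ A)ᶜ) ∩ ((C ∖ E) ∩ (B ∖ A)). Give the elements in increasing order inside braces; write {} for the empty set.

E Δ B = {4,5,8,9,13}
D ∪ A = {4,5,8,9,10,11,12,15,16}
(D ∪ A)ᶜ = {6,7,13,14}
(E Δ B) ∩ (D ∪ A)ᶜ = {13}
C ∖ E = {5,12,14,15}
B ∖ A = {5,6,7}
(C ∖ E) ∩ (B ∖ A) = {5}
((E Δ B) ∩ (D ∪ A)ᶜ) ∩ ((C ∖ E) ∩ (B ∖ A)) = {}

{}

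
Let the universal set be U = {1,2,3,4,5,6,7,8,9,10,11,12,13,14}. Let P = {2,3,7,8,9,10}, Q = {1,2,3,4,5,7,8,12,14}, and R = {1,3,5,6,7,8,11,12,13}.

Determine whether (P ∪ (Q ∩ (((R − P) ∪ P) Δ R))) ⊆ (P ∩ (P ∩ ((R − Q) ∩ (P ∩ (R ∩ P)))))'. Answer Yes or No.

Yes

R − P = {1,5,6,11,12,13}
(R − P) ∪ P = {1,2,3,5,6,7,8,9,10,11,12,13}
((R − P) ∪ P) Δ R = {2,9,10}
Q ∩ (((R − P) ∪ P) Δ R) = {2}
P ∪ (Q ∩ (((R − P) ∪ P) Δ R)) = {2,3,7,8,9,10}
R − Q = {6,11,13}
R ∩ P = {3,7,8}
P ∩ (R ∩ P) = {3,7,8}
(R − Q) ∩ (P ∩ (R ∩ P)) = {}
P ∩ ((R − Q) ∩ (P ∩ (R ∩ P))) = {}
P ∩ (P ∩ ((R − Q) ∩ (P ∩ (R ∩ P)))) = {}
(P ∩ (P ∩ ((R − Q) ∩ (P ∩ (R ∩ P)))))' = {1,2,3,4,5,6,7,8,9,10,11,12,13,14}
Every element of {2,3,7,8,9,10} is in {1,2,3,4,5,6,7,8,9,10,11,12,13,14}, so P ∪ (Q ∩ (((R − P) ∪ P) Δ R)) ⊆ (P ∩ (P ∩ ((R − Q) ∩ (P ∩ (R ∩ P)))))'.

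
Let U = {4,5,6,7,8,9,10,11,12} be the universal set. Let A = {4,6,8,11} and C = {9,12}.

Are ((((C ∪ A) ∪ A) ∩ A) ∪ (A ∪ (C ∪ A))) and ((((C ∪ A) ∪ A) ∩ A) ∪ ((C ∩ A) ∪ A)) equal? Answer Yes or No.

No

C ∪ A = {4,6,8,9,11,12}
(C ∪ A) ∪ A = {4,6,8,9,11,12}
((C ∪ A) ∪ A) ∩ A = {4,6,8,11}
A ∪ (C ∪ A) = {4,6,8,9,11,12}
(((C ∪ A) ∪ A) ∩ A) ∪ (A ∪ (C ∪ A)) = {4,6,8,9,11,12}
C ∩ A = {}
(C ∩ A) ∪ A = {4,6,8,11}
(((C ∪ A) ∪ A) ∩ A) ∪ ((C ∩ A) ∪ A) = {4,6,8,11}
9 ∈ (((C ∪ A) ∪ A) ∩ A) ∪ (A ∪ (C ∪ A)) but 9 ∉ (((C ∪ A) ∪ A) ∩ A) ∪ ((C ∩ A) ∪ A), so they differ.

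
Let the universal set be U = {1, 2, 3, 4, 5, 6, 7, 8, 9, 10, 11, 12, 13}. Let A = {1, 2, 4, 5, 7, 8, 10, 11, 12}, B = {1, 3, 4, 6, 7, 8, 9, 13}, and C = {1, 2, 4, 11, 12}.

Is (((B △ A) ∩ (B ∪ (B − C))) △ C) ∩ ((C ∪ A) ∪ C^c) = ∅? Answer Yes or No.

No

B △ A = {2, 3, 5, 6, 9, 10, 11, 12, 13}
B − C = {3, 6, 7, 8, 9, 13}
B ∪ (B − C) = {1, 3, 4, 6, 7, 8, 9, 13}
(B △ A) ∩ (B ∪ (B − C)) = {3, 6, 9, 13}
((B △ A) ∩ (B ∪ (B − C))) △ C = {1, 2, 3, 4, 6, 9, 11, 12, 13}
C ∪ A = {1, 2, 4, 5, 7, 8, 10, 11, 12}
C^c = {3, 5, 6, 7, 8, 9, 10, 13}
(C ∪ A) ∪ C^c = {1, 2, 3, 4, 5, 6, 7, 8, 9, 10, 11, 12, 13}
1 lies in both, so they are not disjoint.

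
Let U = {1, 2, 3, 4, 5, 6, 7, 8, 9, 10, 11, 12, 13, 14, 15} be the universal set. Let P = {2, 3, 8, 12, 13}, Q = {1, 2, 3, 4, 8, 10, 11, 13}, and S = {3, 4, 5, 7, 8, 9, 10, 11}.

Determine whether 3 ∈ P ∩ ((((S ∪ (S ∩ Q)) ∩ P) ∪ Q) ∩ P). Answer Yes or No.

3 ∈ S and 3 ∈ Q, so 3 ∈ S ∩ Q
3 ∈ S and 3 ∈ (S ∩ Q), so 3 ∈ S ∪ (S ∩ Q)
3 ∈ (S ∪ (S ∩ Q)) and 3 ∈ P, so 3 ∈ (S ∪ (S ∩ Q)) ∩ P
3 ∈ ((S ∪ (S ∩ Q)) ∩ P) and 3 ∈ Q, so 3 ∈ ((S ∪ (S ∩ Q)) ∩ P) ∪ Q
3 ∈ (((S ∪ (S ∩ Q)) ∩ P) ∪ Q) and 3 ∈ P, so 3 ∈ (((S ∪ (S ∩ Q)) ∩ P) ∪ Q) ∩ P
3 ∈ P and 3 ∈ ((((S ∪ (S ∩ Q)) ∩ P) ∪ Q) ∩ P), so 3 ∈ P ∩ ((((S ∪ (S ∩ Q)) ∩ P) ∪ Q) ∩ P)

Yes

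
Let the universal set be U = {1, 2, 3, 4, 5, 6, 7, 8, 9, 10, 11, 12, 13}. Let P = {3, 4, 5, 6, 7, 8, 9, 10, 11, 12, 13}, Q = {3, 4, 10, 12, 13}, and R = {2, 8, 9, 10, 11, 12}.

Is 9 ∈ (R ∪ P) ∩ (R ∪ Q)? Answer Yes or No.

Yes

9 ∈ R and 9 ∈ P, so 9 ∈ R ∪ P
9 ∈ R and 9 ∉ Q, so 9 ∈ R ∪ Q
9 ∈ (R ∪ P) and 9 ∈ (R ∪ Q), so 9 ∈ (R ∪ P) ∩ (R ∪ Q)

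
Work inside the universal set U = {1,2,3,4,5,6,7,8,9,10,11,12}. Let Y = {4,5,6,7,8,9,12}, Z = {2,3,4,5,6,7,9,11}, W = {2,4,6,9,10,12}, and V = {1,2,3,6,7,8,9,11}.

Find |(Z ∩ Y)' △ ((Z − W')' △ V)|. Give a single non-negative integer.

Z ∩ Y = {4,5,6,7,9}
(Z ∩ Y)' = {1,2,3,8,10,11,12}
W' = {1,3,5,7,8,11}
Z − W' = {2,4,6,9}
(Z − W')' = {1,3,5,7,8,10,11,12}
(Z − W')' △ V = {2,5,6,9,10,12}
(Z ∩ Y)' △ ((Z − W')' △ V) = {1,3,5,6,8,9,11}
|(Z ∩ Y)' △ ((Z − W')' △ V)| = 7

7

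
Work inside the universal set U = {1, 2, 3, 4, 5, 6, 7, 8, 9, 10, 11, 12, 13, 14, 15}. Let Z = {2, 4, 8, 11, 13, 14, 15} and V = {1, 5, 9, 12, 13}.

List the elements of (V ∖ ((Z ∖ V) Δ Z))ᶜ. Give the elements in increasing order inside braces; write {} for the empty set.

{2, 3, 4, 6, 7, 8, 10, 11, 13, 14, 15}

Z ∖ V = {2, 4, 8, 11, 14, 15}
(Z ∖ V) Δ Z = {13}
V ∖ ((Z ∖ V) Δ Z) = {1, 5, 9, 12}
(V ∖ ((Z ∖ V) Δ Z))ᶜ = {2, 3, 4, 6, 7, 8, 10, 11, 13, 14, 15}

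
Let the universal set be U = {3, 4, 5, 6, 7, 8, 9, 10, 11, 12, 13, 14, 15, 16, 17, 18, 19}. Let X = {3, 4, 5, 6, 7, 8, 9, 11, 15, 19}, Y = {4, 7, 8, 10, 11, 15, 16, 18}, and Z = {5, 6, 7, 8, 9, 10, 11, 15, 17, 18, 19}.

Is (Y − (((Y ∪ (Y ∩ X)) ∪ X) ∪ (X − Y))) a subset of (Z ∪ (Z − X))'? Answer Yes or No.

Y ∩ X = {4, 7, 8, 11, 15}
Y ∪ (Y ∩ X) = {4, 7, 8, 10, 11, 15, 16, 18}
(Y ∪ (Y ∩ X)) ∪ X = {3, 4, 5, 6, 7, 8, 9, 10, 11, 15, 16, 18, 19}
X − Y = {3, 5, 6, 9, 19}
((Y ∪ (Y ∩ X)) ∪ X) ∪ (X − Y) = {3, 4, 5, 6, 7, 8, 9, 10, 11, 15, 16, 18, 19}
Y − (((Y ∪ (Y ∩ X)) ∪ X) ∪ (X − Y)) = {}
Z − X = {10, 17, 18}
Z ∪ (Z − X) = {5, 6, 7, 8, 9, 10, 11, 15, 17, 18, 19}
(Z ∪ (Z − X))' = {3, 4, 12, 13, 14, 16}
Every element of {} is in {3, 4, 12, 13, 14, 16}, so Y − (((Y ∪ (Y ∩ X)) ∪ X) ∪ (X − Y)) ⊆ (Z ∪ (Z − X))'.

Yes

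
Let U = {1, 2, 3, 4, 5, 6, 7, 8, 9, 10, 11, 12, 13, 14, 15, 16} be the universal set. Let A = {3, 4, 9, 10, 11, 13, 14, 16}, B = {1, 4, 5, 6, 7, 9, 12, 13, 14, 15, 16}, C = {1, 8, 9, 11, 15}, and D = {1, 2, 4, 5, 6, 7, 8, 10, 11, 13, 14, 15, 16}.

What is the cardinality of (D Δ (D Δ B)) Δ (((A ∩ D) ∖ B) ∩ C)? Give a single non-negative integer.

D Δ B = {2, 8, 9, 10, 11, 12}
D Δ (D Δ B) = {1, 4, 5, 6, 7, 9, 12, 13, 14, 15, 16}
A ∩ D = {4, 10, 11, 13, 14, 16}
(A ∩ D) ∖ B = {10, 11}
((A ∩ D) ∖ B) ∩ C = {11}
(D Δ (D Δ B)) Δ (((A ∩ D) ∖ B) ∩ C) = {1, 4, 5, 6, 7, 9, 11, 12, 13, 14, 15, 16}
|(D Δ (D Δ B)) Δ (((A ∩ D) ∖ B) ∩ C)| = 12

12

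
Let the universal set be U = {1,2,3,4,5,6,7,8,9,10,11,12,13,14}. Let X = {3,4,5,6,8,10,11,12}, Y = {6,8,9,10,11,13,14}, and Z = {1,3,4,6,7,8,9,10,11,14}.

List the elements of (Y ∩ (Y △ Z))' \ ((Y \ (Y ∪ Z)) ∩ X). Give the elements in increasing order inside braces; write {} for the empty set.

Y △ Z = {1,3,4,7,13}
Y ∩ (Y △ Z) = {13}
(Y ∩ (Y △ Z))' = {1,2,3,4,5,6,7,8,9,10,11,12,14}
Y ∪ Z = {1,3,4,6,7,8,9,10,11,13,14}
Y \ (Y ∪ Z) = {}
(Y \ (Y ∪ Z)) ∩ X = {}
(Y ∩ (Y △ Z))' \ ((Y \ (Y ∪ Z)) ∩ X) = {1,2,3,4,5,6,7,8,9,10,11,12,14}

{1,2,3,4,5,6,7,8,9,10,11,12,14}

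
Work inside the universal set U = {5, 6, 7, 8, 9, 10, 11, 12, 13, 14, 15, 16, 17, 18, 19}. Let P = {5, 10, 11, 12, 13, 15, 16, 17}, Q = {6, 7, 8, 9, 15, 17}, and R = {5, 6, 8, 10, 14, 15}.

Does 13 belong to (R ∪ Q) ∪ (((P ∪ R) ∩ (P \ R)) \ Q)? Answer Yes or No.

13 ∉ R and 13 ∉ Q, so 13 ∉ R ∪ Q
13 ∈ P and 13 ∉ R, so 13 ∈ P ∪ R
13 ∈ P and 13 ∉ R, so 13 ∈ P \ R
13 ∈ (P ∪ R) and 13 ∈ (P \ R), so 13 ∈ (P ∪ R) ∩ (P \ R)
13 ∈ ((P ∪ R) ∩ (P \ R)) and 13 ∉ Q, so 13 ∈ ((P ∪ R) ∩ (P \ R)) \ Q
13 ∉ (R ∪ Q) and 13 ∈ (((P ∪ R) ∩ (P \ R)) \ Q), so 13 ∈ (R ∪ Q) ∪ (((P ∪ R) ∩ (P \ R)) \ Q)

Yes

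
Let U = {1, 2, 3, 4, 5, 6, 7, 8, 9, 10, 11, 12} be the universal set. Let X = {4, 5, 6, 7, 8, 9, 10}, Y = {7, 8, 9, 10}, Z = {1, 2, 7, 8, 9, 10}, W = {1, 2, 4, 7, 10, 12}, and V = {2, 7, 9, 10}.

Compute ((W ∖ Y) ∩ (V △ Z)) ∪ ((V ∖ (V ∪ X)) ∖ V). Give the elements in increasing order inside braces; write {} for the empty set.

W ∖ Y = {1, 2, 4, 12}
V △ Z = {1, 8}
(W ∖ Y) ∩ (V △ Z) = {1}
V ∪ X = {2, 4, 5, 6, 7, 8, 9, 10}
V ∖ (V ∪ X) = {}
(V ∖ (V ∪ X)) ∖ V = {}
((W ∖ Y) ∩ (V △ Z)) ∪ ((V ∖ (V ∪ X)) ∖ V) = {1}

{1}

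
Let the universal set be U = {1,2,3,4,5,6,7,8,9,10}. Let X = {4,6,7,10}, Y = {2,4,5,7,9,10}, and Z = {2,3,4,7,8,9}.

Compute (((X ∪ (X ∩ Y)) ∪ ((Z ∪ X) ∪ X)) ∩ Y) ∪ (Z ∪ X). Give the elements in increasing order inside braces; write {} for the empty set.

X ∩ Y = {4,7,10}
X ∪ (X ∩ Y) = {4,6,7,10}
Z ∪ X = {2,3,4,6,7,8,9,10}
(Z ∪ X) ∪ X = {2,3,4,6,7,8,9,10}
(X ∪ (X ∩ Y)) ∪ ((Z ∪ X) ∪ X) = {2,3,4,6,7,8,9,10}
((X ∪ (X ∩ Y)) ∪ ((Z ∪ X) ∪ X)) ∩ Y = {2,4,7,9,10}
(((X ∪ (X ∩ Y)) ∪ ((Z ∪ X) ∪ X)) ∩ Y) ∪ (Z ∪ X) = {2,3,4,6,7,8,9,10}

{2,3,4,6,7,8,9,10}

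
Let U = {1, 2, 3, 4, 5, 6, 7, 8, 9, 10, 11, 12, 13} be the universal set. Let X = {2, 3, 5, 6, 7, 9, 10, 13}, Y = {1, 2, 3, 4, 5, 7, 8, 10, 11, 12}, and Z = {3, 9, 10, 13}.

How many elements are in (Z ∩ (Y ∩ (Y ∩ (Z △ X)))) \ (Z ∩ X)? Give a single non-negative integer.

0

Z △ X = {2, 5, 6, 7}
Y ∩ (Z △ X) = {2, 5, 7}
Y ∩ (Y ∩ (Z △ X)) = {2, 5, 7}
Z ∩ (Y ∩ (Y ∩ (Z △ X))) = {}
Z ∩ X = {3, 9, 10, 13}
(Z ∩ (Y ∩ (Y ∩ (Z △ X)))) \ (Z ∩ X) = {}
|(Z ∩ (Y ∩ (Y ∩ (Z △ X)))) \ (Z ∩ X)| = 0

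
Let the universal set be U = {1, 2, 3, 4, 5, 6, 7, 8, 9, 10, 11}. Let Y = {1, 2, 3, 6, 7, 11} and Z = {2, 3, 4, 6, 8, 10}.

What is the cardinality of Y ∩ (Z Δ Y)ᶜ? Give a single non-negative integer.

Z Δ Y = {1, 4, 7, 8, 10, 11}
(Z Δ Y)ᶜ = {2, 3, 5, 6, 9}
Y ∩ (Z Δ Y)ᶜ = {2, 3, 6}
|Y ∩ (Z Δ Y)ᶜ| = 3

3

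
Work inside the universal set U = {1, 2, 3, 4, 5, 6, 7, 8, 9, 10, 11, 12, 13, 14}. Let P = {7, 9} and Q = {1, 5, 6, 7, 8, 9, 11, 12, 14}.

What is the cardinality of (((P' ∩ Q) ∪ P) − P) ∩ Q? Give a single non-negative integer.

P' = {1, 2, 3, 4, 5, 6, 8, 10, 11, 12, 13, 14}
P' ∩ Q = {1, 5, 6, 8, 11, 12, 14}
(P' ∩ Q) ∪ P = {1, 5, 6, 7, 8, 9, 11, 12, 14}
((P' ∩ Q) ∪ P) − P = {1, 5, 6, 8, 11, 12, 14}
(((P' ∩ Q) ∪ P) − P) ∩ Q = {1, 5, 6, 8, 11, 12, 14}
|(((P' ∩ Q) ∪ P) − P) ∩ Q| = 7

7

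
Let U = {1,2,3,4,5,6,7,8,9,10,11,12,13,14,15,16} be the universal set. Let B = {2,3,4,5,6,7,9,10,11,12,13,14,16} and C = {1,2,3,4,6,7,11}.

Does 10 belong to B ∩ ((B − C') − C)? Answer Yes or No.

10 ∉ C, so 10 ∈ C'
10 ∈ B and 10 ∈ C', so 10 ∉ B − C'
10 ∉ (B − C') and 10 ∉ C, so 10 ∉ (B − C') − C
10 ∈ B and 10 ∉ ((B − C') − C), so 10 ∉ B ∩ ((B − C') − C)

No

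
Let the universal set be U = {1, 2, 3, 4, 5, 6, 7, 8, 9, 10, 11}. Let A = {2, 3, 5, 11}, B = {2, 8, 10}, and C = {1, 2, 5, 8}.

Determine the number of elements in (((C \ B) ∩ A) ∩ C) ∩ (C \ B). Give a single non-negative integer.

1

C \ B = {1, 5}
(C \ B) ∩ A = {5}
((C \ B) ∩ A) ∩ C = {5}
(((C \ B) ∩ A) ∩ C) ∩ (C \ B) = {5}
|(((C \ B) ∩ A) ∩ C) ∩ (C \ B)| = 1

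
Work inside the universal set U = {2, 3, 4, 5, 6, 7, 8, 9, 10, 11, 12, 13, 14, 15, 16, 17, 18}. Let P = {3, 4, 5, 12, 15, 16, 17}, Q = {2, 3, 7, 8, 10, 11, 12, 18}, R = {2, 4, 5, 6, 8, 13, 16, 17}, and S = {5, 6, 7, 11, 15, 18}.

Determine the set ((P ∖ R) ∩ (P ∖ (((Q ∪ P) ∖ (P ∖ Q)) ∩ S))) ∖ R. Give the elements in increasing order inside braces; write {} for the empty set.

P ∖ R = {3, 12, 15}
Q ∪ P = {2, 3, 4, 5, 7, 8, 10, 11, 12, 15, 16, 17, 18}
P ∖ Q = {4, 5, 15, 16, 17}
(Q ∪ P) ∖ (P ∖ Q) = {2, 3, 7, 8, 10, 11, 12, 18}
((Q ∪ P) ∖ (P ∖ Q)) ∩ S = {7, 11, 18}
P ∖ (((Q ∪ P) ∖ (P ∖ Q)) ∩ S) = {3, 4, 5, 12, 15, 16, 17}
(P ∖ R) ∩ (P ∖ (((Q ∪ P) ∖ (P ∖ Q)) ∩ S)) = {3, 12, 15}
((P ∖ R) ∩ (P ∖ (((Q ∪ P) ∖ (P ∖ Q)) ∩ S))) ∖ R = {3, 12, 15}

{3, 12, 15}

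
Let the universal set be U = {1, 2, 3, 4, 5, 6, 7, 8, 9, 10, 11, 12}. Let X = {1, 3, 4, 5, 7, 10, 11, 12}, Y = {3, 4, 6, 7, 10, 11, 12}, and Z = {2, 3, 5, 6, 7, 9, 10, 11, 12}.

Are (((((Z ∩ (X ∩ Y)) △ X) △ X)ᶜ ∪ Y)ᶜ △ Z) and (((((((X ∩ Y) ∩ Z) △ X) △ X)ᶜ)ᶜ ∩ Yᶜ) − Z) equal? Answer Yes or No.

X ∩ Y = {3, 4, 7, 10, 11, 12}
Z ∩ (X ∩ Y) = {3, 7, 10, 11, 12}
(Z ∩ (X ∩ Y)) △ X = {1, 4, 5}
((Z ∩ (X ∩ Y)) △ X) △ X = {3, 7, 10, 11, 12}
(((Z ∩ (X ∩ Y)) △ X) △ X)ᶜ = {1, 2, 4, 5, 6, 8, 9}
(((Z ∩ (X ∩ Y)) △ X) △ X)ᶜ ∪ Y = {1, 2, 3, 4, 5, 6, 7, 8, 9, 10, 11, 12}
((((Z ∩ (X ∩ Y)) △ X) △ X)ᶜ ∪ Y)ᶜ = {}
((((Z ∩ (X ∩ Y)) △ X) △ X)ᶜ ∪ Y)ᶜ △ Z = {2, 3, 5, 6, 7, 9, 10, 11, 12}
(X ∩ Y) ∩ Z = {3, 7, 10, 11, 12}
((X ∩ Y) ∩ Z) △ X = {1, 4, 5}
(((X ∩ Y) ∩ Z) △ X) △ X = {3, 7, 10, 11, 12}
((((X ∩ Y) ∩ Z) △ X) △ X)ᶜ = {1, 2, 4, 5, 6, 8, 9}
(((((X ∩ Y) ∩ Z) △ X) △ X)ᶜ)ᶜ = {3, 7, 10, 11, 12}
Yᶜ = {1, 2, 5, 8, 9}
(((((X ∩ Y) ∩ Z) △ X) △ X)ᶜ)ᶜ ∩ Yᶜ = {}
((((((X ∩ Y) ∩ Z) △ X) △ X)ᶜ)ᶜ ∩ Yᶜ) − Z = {}
2 ∈ ((((Z ∩ (X ∩ Y)) △ X) △ X)ᶜ ∪ Y)ᶜ △ Z but 2 ∉ ((((((X ∩ Y) ∩ Z) △ X) △ X)ᶜ)ᶜ ∩ Yᶜ) − Z, so they differ.

No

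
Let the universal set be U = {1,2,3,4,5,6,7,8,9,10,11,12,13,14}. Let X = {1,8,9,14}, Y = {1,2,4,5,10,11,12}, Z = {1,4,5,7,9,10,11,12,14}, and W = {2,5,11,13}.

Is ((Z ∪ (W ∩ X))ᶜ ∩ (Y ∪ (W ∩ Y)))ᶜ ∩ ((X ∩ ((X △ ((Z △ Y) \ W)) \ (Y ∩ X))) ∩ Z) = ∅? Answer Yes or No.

W ∩ X = {}
Z ∪ (W ∩ X) = {1,4,5,7,9,10,11,12,14}
(Z ∪ (W ∩ X))ᶜ = {2,3,6,8,13}
W ∩ Y = {2,5,11}
Y ∪ (W ∩ Y) = {1,2,4,5,10,11,12}
(Z ∪ (W ∩ X))ᶜ ∩ (Y ∪ (W ∩ Y)) = {2}
((Z ∪ (W ∩ X))ᶜ ∩ (Y ∪ (W ∩ Y)))ᶜ = {1,3,4,5,6,7,8,9,10,11,12,13,14}
Z △ Y = {2,7,9,14}
(Z △ Y) \ W = {7,9,14}
X △ ((Z △ Y) \ W) = {1,7,8}
Y ∩ X = {1}
(X △ ((Z △ Y) \ W)) \ (Y ∩ X) = {7,8}
X ∩ ((X △ ((Z △ Y) \ W)) \ (Y ∩ X)) = {8}
(X ∩ ((X △ ((Z △ Y) \ W)) \ (Y ∩ X))) ∩ Z = {}
{1,3,4,5,6,7,8,9,10,11,12,13,14} and {} share no elements.

Yes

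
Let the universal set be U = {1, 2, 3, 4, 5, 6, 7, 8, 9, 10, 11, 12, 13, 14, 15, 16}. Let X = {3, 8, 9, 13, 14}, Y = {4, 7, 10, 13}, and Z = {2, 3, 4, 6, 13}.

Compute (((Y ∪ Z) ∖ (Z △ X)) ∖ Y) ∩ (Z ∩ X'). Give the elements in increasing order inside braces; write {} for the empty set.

{}

Y ∪ Z = {2, 3, 4, 6, 7, 10, 13}
Z △ X = {2, 4, 6, 8, 9, 14}
(Y ∪ Z) ∖ (Z △ X) = {3, 7, 10, 13}
((Y ∪ Z) ∖ (Z △ X)) ∖ Y = {3}
X' = {1, 2, 4, 5, 6, 7, 10, 11, 12, 15, 16}
Z ∩ X' = {2, 4, 6}
(((Y ∪ Z) ∖ (Z △ X)) ∖ Y) ∩ (Z ∩ X') = {}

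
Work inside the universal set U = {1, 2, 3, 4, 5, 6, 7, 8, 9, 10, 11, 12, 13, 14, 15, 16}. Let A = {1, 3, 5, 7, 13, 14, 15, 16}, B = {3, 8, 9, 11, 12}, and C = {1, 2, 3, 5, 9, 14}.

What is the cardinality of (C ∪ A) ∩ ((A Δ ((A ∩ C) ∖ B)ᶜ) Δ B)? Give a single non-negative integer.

5

C ∪ A = {1, 2, 3, 5, 7, 9, 13, 14, 15, 16}
A ∩ C = {1, 3, 5, 14}
(A ∩ C) ∖ B = {1, 5, 14}
((A ∩ C) ∖ B)ᶜ = {2, 3, 4, 6, 7, 8, 9, 10, 11, 12, 13, 15, 16}
A Δ ((A ∩ C) ∖ B)ᶜ = {1, 2, 4, 5, 6, 8, 9, 10, 11, 12, 14}
(A Δ ((A ∩ C) ∖ B)ᶜ) Δ B = {1, 2, 3, 4, 5, 6, 10, 14}
(C ∪ A) ∩ ((A Δ ((A ∩ C) ∖ B)ᶜ) Δ B) = {1, 2, 3, 5, 14}
|(C ∪ A) ∩ ((A Δ ((A ∩ C) ∖ B)ᶜ) Δ B)| = 5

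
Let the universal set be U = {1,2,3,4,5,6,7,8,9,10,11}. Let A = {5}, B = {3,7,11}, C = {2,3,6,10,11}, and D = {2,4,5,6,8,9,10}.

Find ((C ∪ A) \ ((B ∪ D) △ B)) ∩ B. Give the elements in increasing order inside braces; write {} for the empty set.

C ∪ A = {2,3,5,6,10,11}
B ∪ D = {2,3,4,5,6,7,8,9,10,11}
(B ∪ D) △ B = {2,4,5,6,8,9,10}
(C ∪ A) \ ((B ∪ D) △ B) = {3,11}
((C ∪ A) \ ((B ∪ D) △ B)) ∩ B = {3,11}

{3,11}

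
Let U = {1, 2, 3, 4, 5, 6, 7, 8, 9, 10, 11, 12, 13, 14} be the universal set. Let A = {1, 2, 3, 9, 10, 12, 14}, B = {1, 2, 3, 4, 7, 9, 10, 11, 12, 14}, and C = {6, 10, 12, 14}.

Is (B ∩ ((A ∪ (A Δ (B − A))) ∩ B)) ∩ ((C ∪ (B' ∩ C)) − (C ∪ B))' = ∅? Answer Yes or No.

No

B − A = {4, 7, 11}
A Δ (B − A) = {1, 2, 3, 4, 7, 9, 10, 11, 12, 14}
A ∪ (A Δ (B − A)) = {1, 2, 3, 4, 7, 9, 10, 11, 12, 14}
(A ∪ (A Δ (B − A))) ∩ B = {1, 2, 3, 4, 7, 9, 10, 11, 12, 14}
B ∩ ((A ∪ (A Δ (B − A))) ∩ B) = {1, 2, 3, 4, 7, 9, 10, 11, 12, 14}
B' = {5, 6, 8, 13}
B' ∩ C = {6}
C ∪ (B' ∩ C) = {6, 10, 12, 14}
C ∪ B = {1, 2, 3, 4, 6, 7, 9, 10, 11, 12, 14}
(C ∪ (B' ∩ C)) − (C ∪ B) = {}
((C ∪ (B' ∩ C)) − (C ∪ B))' = {1, 2, 3, 4, 5, 6, 7, 8, 9, 10, 11, 12, 13, 14}
1 lies in both, so they are not disjoint.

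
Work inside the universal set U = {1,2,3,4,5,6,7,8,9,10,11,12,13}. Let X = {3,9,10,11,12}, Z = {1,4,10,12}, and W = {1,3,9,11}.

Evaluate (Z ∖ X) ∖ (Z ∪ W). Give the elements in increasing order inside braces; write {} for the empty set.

Z ∖ X = {1,4}
Z ∪ W = {1,3,4,9,10,11,12}
(Z ∖ X) ∖ (Z ∪ W) = {}

{}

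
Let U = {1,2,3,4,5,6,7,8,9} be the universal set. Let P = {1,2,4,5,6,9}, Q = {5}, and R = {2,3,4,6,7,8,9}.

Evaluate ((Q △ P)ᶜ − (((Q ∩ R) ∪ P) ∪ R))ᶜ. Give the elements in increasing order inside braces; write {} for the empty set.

{1,2,3,4,5,6,7,8,9}

Q △ P = {1,2,4,6,9}
(Q △ P)ᶜ = {3,5,7,8}
Q ∩ R = {}
(Q ∩ R) ∪ P = {1,2,4,5,6,9}
((Q ∩ R) ∪ P) ∪ R = {1,2,3,4,5,6,7,8,9}
(Q △ P)ᶜ − (((Q ∩ R) ∪ P) ∪ R) = {}
((Q △ P)ᶜ − (((Q ∩ R) ∪ P) ∪ R))ᶜ = {1,2,3,4,5,6,7,8,9}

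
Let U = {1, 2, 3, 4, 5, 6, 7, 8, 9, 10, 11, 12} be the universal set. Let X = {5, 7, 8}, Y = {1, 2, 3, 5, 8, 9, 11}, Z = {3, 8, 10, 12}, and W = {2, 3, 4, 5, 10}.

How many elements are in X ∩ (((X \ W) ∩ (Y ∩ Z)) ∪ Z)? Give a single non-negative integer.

1

X \ W = {7, 8}
Y ∩ Z = {3, 8}
(X \ W) ∩ (Y ∩ Z) = {8}
((X \ W) ∩ (Y ∩ Z)) ∪ Z = {3, 8, 10, 12}
X ∩ (((X \ W) ∩ (Y ∩ Z)) ∪ Z) = {8}
|X ∩ (((X \ W) ∩ (Y ∩ Z)) ∪ Z)| = 1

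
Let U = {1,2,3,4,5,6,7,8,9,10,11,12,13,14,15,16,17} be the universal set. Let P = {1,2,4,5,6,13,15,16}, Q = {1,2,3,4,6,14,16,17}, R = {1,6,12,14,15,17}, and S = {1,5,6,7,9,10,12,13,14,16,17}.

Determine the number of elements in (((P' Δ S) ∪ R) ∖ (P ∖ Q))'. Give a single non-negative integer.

8

P' = {3,7,8,9,10,11,12,14,17}
P' Δ S = {1,3,5,6,8,11,13,16}
(P' Δ S) ∪ R = {1,3,5,6,8,11,12,13,14,15,16,17}
P ∖ Q = {5,13,15}
((P' Δ S) ∪ R) ∖ (P ∖ Q) = {1,3,6,8,11,12,14,16,17}
(((P' Δ S) ∪ R) ∖ (P ∖ Q))' = {2,4,5,7,9,10,13,15}
|(((P' Δ S) ∪ R) ∖ (P ∖ Q))'| = 8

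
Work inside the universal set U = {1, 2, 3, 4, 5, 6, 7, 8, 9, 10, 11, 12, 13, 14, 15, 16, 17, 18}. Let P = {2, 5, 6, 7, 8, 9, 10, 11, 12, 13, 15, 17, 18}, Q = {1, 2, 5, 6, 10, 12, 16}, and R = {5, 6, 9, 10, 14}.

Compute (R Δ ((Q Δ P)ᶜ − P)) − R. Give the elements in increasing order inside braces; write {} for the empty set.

{3, 4}

Q Δ P = {1, 7, 8, 9, 11, 13, 15, 16, 17, 18}
(Q Δ P)ᶜ = {2, 3, 4, 5, 6, 10, 12, 14}
(Q Δ P)ᶜ − P = {3, 4, 14}
R Δ ((Q Δ P)ᶜ − P) = {3, 4, 5, 6, 9, 10}
(R Δ ((Q Δ P)ᶜ − P)) − R = {3, 4}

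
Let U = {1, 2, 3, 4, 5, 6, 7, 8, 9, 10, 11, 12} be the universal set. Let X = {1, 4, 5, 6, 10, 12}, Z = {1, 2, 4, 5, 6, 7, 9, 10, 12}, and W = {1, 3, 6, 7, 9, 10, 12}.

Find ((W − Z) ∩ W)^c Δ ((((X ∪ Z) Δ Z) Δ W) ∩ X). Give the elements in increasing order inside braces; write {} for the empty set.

{2, 4, 5, 7, 8, 9, 11}

W − Z = {3}
(W − Z) ∩ W = {3}
((W − Z) ∩ W)^c = {1, 2, 4, 5, 6, 7, 8, 9, 10, 11, 12}
X ∪ Z = {1, 2, 4, 5, 6, 7, 9, 10, 12}
(X ∪ Z) Δ Z = {}
((X ∪ Z) Δ Z) Δ W = {1, 3, 6, 7, 9, 10, 12}
(((X ∪ Z) Δ Z) Δ W) ∩ X = {1, 6, 10, 12}
((W − Z) ∩ W)^c Δ ((((X ∪ Z) Δ Z) Δ W) ∩ X) = {2, 4, 5, 7, 8, 9, 11}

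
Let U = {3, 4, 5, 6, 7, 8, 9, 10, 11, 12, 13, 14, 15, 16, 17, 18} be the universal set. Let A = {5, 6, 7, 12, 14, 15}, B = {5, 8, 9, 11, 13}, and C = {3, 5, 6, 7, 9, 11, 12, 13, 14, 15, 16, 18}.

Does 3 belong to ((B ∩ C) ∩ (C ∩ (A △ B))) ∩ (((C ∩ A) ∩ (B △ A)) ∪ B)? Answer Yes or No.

No

3 ∉ B and 3 ∈ C, so 3 ∉ B ∩ C
3 ∉ A and 3 ∉ B, so 3 ∉ A △ B
3 ∈ C and 3 ∉ (A △ B), so 3 ∉ C ∩ (A △ B)
3 ∉ (B ∩ C) and 3 ∉ (C ∩ (A △ B)), so 3 ∉ (B ∩ C) ∩ (C ∩ (A △ B))
3 ∈ C and 3 ∉ A, so 3 ∉ C ∩ A
3 ∉ B and 3 ∉ A, so 3 ∉ B △ A
3 ∉ (C ∩ A) and 3 ∉ (B △ A), so 3 ∉ (C ∩ A) ∩ (B △ A)
3 ∉ ((C ∩ A) ∩ (B △ A)) and 3 ∉ B, so 3 ∉ ((C ∩ A) ∩ (B △ A)) ∪ B
3 ∉ ((B ∩ C) ∩ (C ∩ (A △ B))) and 3 ∉ (((C ∩ A) ∩ (B △ A)) ∪ B), so 3 ∉ ((B ∩ C) ∩ (C ∩ (A △ B))) ∩ (((C ∩ A) ∩ (B △ A)) ∪ B)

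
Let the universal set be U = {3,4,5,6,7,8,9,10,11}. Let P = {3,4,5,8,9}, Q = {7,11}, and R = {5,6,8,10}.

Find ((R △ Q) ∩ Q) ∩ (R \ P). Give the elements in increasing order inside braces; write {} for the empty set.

{}

R △ Q = {5,6,7,8,10,11}
(R △ Q) ∩ Q = {7,11}
R \ P = {6,10}
((R △ Q) ∩ Q) ∩ (R \ P) = {}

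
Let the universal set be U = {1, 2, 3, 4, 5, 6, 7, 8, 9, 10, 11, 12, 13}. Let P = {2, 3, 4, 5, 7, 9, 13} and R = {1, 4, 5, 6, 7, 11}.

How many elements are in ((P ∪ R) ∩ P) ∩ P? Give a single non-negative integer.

P ∪ R = {1, 2, 3, 4, 5, 6, 7, 9, 11, 13}
(P ∪ R) ∩ P = {2, 3, 4, 5, 7, 9, 13}
((P ∪ R) ∩ P) ∩ P = {2, 3, 4, 5, 7, 9, 13}
|((P ∪ R) ∩ P) ∩ P| = 7

7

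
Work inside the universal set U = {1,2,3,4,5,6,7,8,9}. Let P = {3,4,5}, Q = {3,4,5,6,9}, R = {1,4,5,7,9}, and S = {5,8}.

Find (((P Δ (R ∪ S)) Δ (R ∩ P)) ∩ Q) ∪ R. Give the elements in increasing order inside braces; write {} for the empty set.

{1,3,4,5,7,9}

R ∪ S = {1,4,5,7,8,9}
P Δ (R ∪ S) = {1,3,7,8,9}
R ∩ P = {4,5}
(P Δ (R ∪ S)) Δ (R ∩ P) = {1,3,4,5,7,8,9}
((P Δ (R ∪ S)) Δ (R ∩ P)) ∩ Q = {3,4,5,9}
(((P Δ (R ∪ S)) Δ (R ∩ P)) ∩ Q) ∪ R = {1,3,4,5,7,9}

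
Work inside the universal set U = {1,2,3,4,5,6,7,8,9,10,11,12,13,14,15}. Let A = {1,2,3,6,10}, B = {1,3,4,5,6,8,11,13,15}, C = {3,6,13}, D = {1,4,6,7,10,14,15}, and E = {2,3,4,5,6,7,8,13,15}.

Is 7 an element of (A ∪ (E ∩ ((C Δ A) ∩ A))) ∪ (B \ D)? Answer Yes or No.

7 ∉ C and 7 ∉ A, so 7 ∉ C Δ A
7 ∉ (C Δ A) and 7 ∉ A, so 7 ∉ (C Δ A) ∩ A
7 ∈ E and 7 ∉ ((C Δ A) ∩ A), so 7 ∉ E ∩ ((C Δ A) ∩ A)
7 ∉ A and 7 ∉ (E ∩ ((C Δ A) ∩ A)), so 7 ∉ A ∪ (E ∩ ((C Δ A) ∩ A))
7 ∉ B and 7 ∈ D, so 7 ∉ B \ D
7 ∉ (A ∪ (E ∩ ((C Δ A) ∩ A))) and 7 ∉ (B \ D), so 7 ∉ (A ∪ (E ∩ ((C Δ A) ∩ A))) ∪ (B \ D)

No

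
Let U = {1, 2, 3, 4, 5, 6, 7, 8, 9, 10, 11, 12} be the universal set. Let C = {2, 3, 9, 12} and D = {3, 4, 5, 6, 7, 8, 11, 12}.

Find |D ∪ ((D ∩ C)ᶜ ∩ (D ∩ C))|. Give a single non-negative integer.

8

D ∩ C = {3, 12}
(D ∩ C)ᶜ = {1, 2, 4, 5, 6, 7, 8, 9, 10, 11}
(D ∩ C)ᶜ ∩ (D ∩ C) = {}
D ∪ ((D ∩ C)ᶜ ∩ (D ∩ C)) = {3, 4, 5, 6, 7, 8, 11, 12}
|D ∪ ((D ∩ C)ᶜ ∩ (D ∩ C))| = 8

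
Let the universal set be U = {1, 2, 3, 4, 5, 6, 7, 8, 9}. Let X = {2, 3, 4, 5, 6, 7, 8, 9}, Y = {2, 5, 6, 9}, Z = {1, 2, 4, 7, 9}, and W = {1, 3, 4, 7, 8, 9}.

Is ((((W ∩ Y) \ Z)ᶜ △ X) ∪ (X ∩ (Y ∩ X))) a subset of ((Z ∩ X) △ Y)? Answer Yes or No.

W ∩ Y = {9}
(W ∩ Y) \ Z = {}
((W ∩ Y) \ Z)ᶜ = {1, 2, 3, 4, 5, 6, 7, 8, 9}
((W ∩ Y) \ Z)ᶜ △ X = {1}
Y ∩ X = {2, 5, 6, 9}
X ∩ (Y ∩ X) = {2, 5, 6, 9}
(((W ∩ Y) \ Z)ᶜ △ X) ∪ (X ∩ (Y ∩ X)) = {1, 2, 5, 6, 9}
Z ∩ X = {2, 4, 7, 9}
(Z ∩ X) △ Y = {4, 5, 6, 7}
1 ∈ (((W ∩ Y) \ Z)ᶜ △ X) ∪ (X ∩ (Y ∩ X)) but 1 ∉ (Z ∩ X) △ Y, so the inclusion fails.

No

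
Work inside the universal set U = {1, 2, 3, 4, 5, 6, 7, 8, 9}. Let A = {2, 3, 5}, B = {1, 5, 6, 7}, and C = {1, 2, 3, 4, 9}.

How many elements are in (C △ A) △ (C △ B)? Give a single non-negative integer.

5

C △ A = {1, 4, 5, 9}
C △ B = {2, 3, 4, 5, 6, 7, 9}
(C △ A) △ (C △ B) = {1, 2, 3, 6, 7}
|(C △ A) △ (C △ B)| = 5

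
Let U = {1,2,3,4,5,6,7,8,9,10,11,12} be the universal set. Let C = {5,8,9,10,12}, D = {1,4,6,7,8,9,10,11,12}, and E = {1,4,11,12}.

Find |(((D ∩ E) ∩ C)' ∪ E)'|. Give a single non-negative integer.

0

D ∩ E = {1,4,11,12}
(D ∩ E) ∩ C = {12}
((D ∩ E) ∩ C)' = {1,2,3,4,5,6,7,8,9,10,11}
((D ∩ E) ∩ C)' ∪ E = {1,2,3,4,5,6,7,8,9,10,11,12}
(((D ∩ E) ∩ C)' ∪ E)' = {}
|(((D ∩ E) ∩ C)' ∪ E)'| = 0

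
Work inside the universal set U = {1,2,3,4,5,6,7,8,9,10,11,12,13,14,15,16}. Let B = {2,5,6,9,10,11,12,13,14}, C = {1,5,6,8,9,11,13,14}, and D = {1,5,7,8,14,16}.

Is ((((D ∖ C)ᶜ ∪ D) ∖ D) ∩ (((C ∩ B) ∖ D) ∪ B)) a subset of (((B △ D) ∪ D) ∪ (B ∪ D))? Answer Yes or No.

D ∖ C = {7,16}
(D ∖ C)ᶜ = {1,2,3,4,5,6,8,9,10,11,12,13,14,15}
(D ∖ C)ᶜ ∪ D = {1,2,3,4,5,6,7,8,9,10,11,12,13,14,15,16}
((D ∖ C)ᶜ ∪ D) ∖ D = {2,3,4,6,9,10,11,12,13,15}
C ∩ B = {5,6,9,11,13,14}
(C ∩ B) ∖ D = {6,9,11,13}
((C ∩ B) ∖ D) ∪ B = {2,5,6,9,10,11,12,13,14}
(((D ∖ C)ᶜ ∪ D) ∖ D) ∩ (((C ∩ B) ∖ D) ∪ B) = {2,6,9,10,11,12,13}
B △ D = {1,2,6,7,8,9,10,11,12,13,16}
(B △ D) ∪ D = {1,2,5,6,7,8,9,10,11,12,13,14,16}
B ∪ D = {1,2,5,6,7,8,9,10,11,12,13,14,16}
((B △ D) ∪ D) ∪ (B ∪ D) = {1,2,5,6,7,8,9,10,11,12,13,14,16}
Every element of {2,6,9,10,11,12,13} is in {1,2,5,6,7,8,9,10,11,12,13,14,16}, so (((D ∖ C)ᶜ ∪ D) ∖ D) ∩ (((C ∩ B) ∖ D) ∪ B) ⊆ ((B △ D) ∪ D) ∪ (B ∪ D).

Yes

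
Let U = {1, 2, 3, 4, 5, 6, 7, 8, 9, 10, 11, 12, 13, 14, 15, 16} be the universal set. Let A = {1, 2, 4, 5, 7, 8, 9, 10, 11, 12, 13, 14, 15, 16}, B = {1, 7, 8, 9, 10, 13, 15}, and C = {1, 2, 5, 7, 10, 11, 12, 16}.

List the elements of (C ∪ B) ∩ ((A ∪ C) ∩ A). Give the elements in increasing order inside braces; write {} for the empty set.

C ∪ B = {1, 2, 5, 7, 8, 9, 10, 11, 12, 13, 15, 16}
A ∪ C = {1, 2, 4, 5, 7, 8, 9, 10, 11, 12, 13, 14, 15, 16}
(A ∪ C) ∩ A = {1, 2, 4, 5, 7, 8, 9, 10, 11, 12, 13, 14, 15, 16}
(C ∪ B) ∩ ((A ∪ C) ∩ A) = {1, 2, 5, 7, 8, 9, 10, 11, 12, 13, 15, 16}

{1, 2, 5, 7, 8, 9, 10, 11, 12, 13, 15, 16}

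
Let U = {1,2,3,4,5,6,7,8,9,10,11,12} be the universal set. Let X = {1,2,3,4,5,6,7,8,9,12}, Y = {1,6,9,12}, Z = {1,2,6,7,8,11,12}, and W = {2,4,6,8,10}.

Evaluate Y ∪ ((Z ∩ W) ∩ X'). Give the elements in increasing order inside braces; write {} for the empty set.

{1,6,9,12}

Z ∩ W = {2,6,8}
X' = {10,11}
(Z ∩ W) ∩ X' = {}
Y ∪ ((Z ∩ W) ∩ X') = {1,6,9,12}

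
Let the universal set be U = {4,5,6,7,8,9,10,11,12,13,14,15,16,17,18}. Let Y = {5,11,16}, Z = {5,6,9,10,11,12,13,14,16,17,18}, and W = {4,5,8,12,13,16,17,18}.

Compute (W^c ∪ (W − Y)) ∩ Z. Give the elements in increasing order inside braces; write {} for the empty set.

W^c = {6,7,9,10,11,14,15}
W − Y = {4,8,12,13,17,18}
W^c ∪ (W − Y) = {4,6,7,8,9,10,11,12,13,14,15,17,18}
(W^c ∪ (W − Y)) ∩ Z = {6,9,10,11,12,13,14,17,18}

{6,9,10,11,12,13,14,17,18}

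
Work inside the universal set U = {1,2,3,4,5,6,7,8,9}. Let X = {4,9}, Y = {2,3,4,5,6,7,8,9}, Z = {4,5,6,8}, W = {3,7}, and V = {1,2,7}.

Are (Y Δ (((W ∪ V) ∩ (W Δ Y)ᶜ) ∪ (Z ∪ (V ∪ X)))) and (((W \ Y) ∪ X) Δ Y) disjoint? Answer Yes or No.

W ∪ V = {1,2,3,7}
W Δ Y = {2,4,5,6,8,9}
(W Δ Y)ᶜ = {1,3,7}
(W ∪ V) ∩ (W Δ Y)ᶜ = {1,3,7}
V ∪ X = {1,2,4,7,9}
Z ∪ (V ∪ X) = {1,2,4,5,6,7,8,9}
((W ∪ V) ∩ (W Δ Y)ᶜ) ∪ (Z ∪ (V ∪ X)) = {1,2,3,4,5,6,7,8,9}
Y Δ (((W ∪ V) ∩ (W Δ Y)ᶜ) ∪ (Z ∪ (V ∪ X))) = {1}
W \ Y = {}
(W \ Y) ∪ X = {4,9}
((W \ Y) ∪ X) Δ Y = {2,3,5,6,7,8}
{1} and {2,3,5,6,7,8} share no elements.

Yes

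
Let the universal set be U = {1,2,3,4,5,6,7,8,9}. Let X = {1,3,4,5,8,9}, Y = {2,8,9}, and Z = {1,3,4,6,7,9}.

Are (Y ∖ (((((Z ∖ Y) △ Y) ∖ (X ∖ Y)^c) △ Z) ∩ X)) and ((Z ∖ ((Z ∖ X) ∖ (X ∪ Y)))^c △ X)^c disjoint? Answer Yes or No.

Z ∖ Y = {1,3,4,6,7}
(Z ∖ Y) △ Y = {1,2,3,4,6,7,8,9}
X ∖ Y = {1,3,4,5}
(X ∖ Y)^c = {2,6,7,8,9}
((Z ∖ Y) △ Y) ∖ (X ∖ Y)^c = {1,3,4}
(((Z ∖ Y) △ Y) ∖ (X ∖ Y)^c) △ Z = {6,7,9}
((((Z ∖ Y) △ Y) ∖ (X ∖ Y)^c) △ Z) ∩ X = {9}
Y ∖ (((((Z ∖ Y) △ Y) ∖ (X ∖ Y)^c) △ Z) ∩ X) = {2,8}
Z ∖ X = {6,7}
X ∪ Y = {1,2,3,4,5,8,9}
(Z ∖ X) ∖ (X ∪ Y) = {6,7}
Z ∖ ((Z ∖ X) ∖ (X ∪ Y)) = {1,3,4,9}
(Z ∖ ((Z ∖ X) ∖ (X ∪ Y)))^c = {2,5,6,7,8}
(Z ∖ ((Z ∖ X) ∖ (X ∪ Y)))^c △ X = {1,2,3,4,6,7,9}
((Z ∖ ((Z ∖ X) ∖ (X ∪ Y)))^c △ X)^c = {5,8}
8 lies in both, so they are not disjoint.

No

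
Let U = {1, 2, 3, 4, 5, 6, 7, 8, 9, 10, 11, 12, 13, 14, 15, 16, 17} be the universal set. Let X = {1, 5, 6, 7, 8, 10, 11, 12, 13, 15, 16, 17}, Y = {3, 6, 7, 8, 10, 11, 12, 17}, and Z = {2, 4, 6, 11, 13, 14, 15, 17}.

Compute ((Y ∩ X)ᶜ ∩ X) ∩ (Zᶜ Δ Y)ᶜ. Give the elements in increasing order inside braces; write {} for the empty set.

Y ∩ X = {6, 7, 8, 10, 11, 12, 17}
(Y ∩ X)ᶜ = {1, 2, 3, 4, 5, 9, 13, 14, 15, 16}
(Y ∩ X)ᶜ ∩ X = {1, 5, 13, 15, 16}
Zᶜ = {1, 3, 5, 7, 8, 9, 10, 12, 16}
Zᶜ Δ Y = {1, 5, 6, 9, 11, 16, 17}
(Zᶜ Δ Y)ᶜ = {2, 3, 4, 7, 8, 10, 12, 13, 14, 15}
((Y ∩ X)ᶜ ∩ X) ∩ (Zᶜ Δ Y)ᶜ = {13, 15}

{13, 15}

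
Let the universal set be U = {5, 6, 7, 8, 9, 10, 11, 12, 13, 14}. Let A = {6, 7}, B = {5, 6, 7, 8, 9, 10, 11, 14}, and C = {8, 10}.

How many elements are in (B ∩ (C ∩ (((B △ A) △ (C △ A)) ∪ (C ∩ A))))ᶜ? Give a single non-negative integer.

B △ A = {5, 8, 9, 10, 11, 14}
C △ A = {6, 7, 8, 10}
(B △ A) △ (C △ A) = {5, 6, 7, 9, 11, 14}
C ∩ A = {}
((B △ A) △ (C △ A)) ∪ (C ∩ A) = {5, 6, 7, 9, 11, 14}
C ∩ (((B △ A) △ (C △ A)) ∪ (C ∩ A)) = {}
B ∩ (C ∩ (((B △ A) △ (C △ A)) ∪ (C ∩ A))) = {}
(B ∩ (C ∩ (((B △ A) △ (C △ A)) ∪ (C ∩ A))))ᶜ = {5, 6, 7, 8, 9, 10, 11, 12, 13, 14}
|(B ∩ (C ∩ (((B △ A) △ (C △ A)) ∪ (C ∩ A))))ᶜ| = 10

10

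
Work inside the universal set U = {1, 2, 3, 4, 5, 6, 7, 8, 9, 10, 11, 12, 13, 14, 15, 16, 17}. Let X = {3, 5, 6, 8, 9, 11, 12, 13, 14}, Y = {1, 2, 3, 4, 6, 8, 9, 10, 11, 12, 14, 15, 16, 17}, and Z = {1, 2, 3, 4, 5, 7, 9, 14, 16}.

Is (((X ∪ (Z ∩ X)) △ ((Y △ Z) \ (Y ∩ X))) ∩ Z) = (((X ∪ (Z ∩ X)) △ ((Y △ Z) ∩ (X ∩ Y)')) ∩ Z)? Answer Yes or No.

Z ∩ X = {3, 5, 9, 14}
X ∪ (Z ∩ X) = {3, 5, 6, 8, 9, 11, 12, 13, 14}
Y △ Z = {5, 6, 7, 8, 10, 11, 12, 15, 17}
Y ∩ X = {3, 6, 8, 9, 11, 12, 14}
(Y △ Z) \ (Y ∩ X) = {5, 7, 10, 15, 17}
(X ∪ (Z ∩ X)) △ ((Y △ Z) \ (Y ∩ X)) = {3, 6, 7, 8, 9, 10, 11, 12, 13, 14, 15, 17}
((X ∪ (Z ∩ X)) △ ((Y △ Z) \ (Y ∩ X))) ∩ Z = {3, 7, 9, 14}
X ∩ Y = {3, 6, 8, 9, 11, 12, 14}
(X ∩ Y)' = {1, 2, 4, 5, 7, 10, 13, 15, 16, 17}
(Y △ Z) ∩ (X ∩ Y)' = {5, 7, 10, 15, 17}
(X ∪ (Z ∩ X)) △ ((Y △ Z) ∩ (X ∩ Y)') = {3, 6, 7, 8, 9, 10, 11, 12, 13, 14, 15, 17}
((X ∪ (Z ∩ X)) △ ((Y △ Z) ∩ (X ∩ Y)')) ∩ Z = {3, 7, 9, 14}
Both equal {3, 7, 9, 14}, so ((X ∪ (Z ∩ X)) △ ((Y △ Z) \ (Y ∩ X))) ∩ Z = ((X ∪ (Z ∩ X)) △ ((Y △ Z) ∩ (X ∩ Y)')) ∩ Z.

Yes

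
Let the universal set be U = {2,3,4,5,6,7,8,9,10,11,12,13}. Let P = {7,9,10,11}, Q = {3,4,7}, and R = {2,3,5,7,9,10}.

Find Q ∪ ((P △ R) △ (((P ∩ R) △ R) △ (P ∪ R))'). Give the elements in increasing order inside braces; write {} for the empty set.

P △ R = {2,3,5,11}
P ∩ R = {7,9,10}
(P ∩ R) △ R = {2,3,5}
P ∪ R = {2,3,5,7,9,10,11}
((P ∩ R) △ R) △ (P ∪ R) = {7,9,10,11}
(((P ∩ R) △ R) △ (P ∪ R))' = {2,3,4,5,6,8,12,13}
(P △ R) △ (((P ∩ R) △ R) △ (P ∪ R))' = {4,6,8,11,12,13}
Q ∪ ((P △ R) △ (((P ∩ R) △ R) △ (P ∪ R))') = {3,4,6,7,8,11,12,13}

{3,4,6,7,8,11,12,13}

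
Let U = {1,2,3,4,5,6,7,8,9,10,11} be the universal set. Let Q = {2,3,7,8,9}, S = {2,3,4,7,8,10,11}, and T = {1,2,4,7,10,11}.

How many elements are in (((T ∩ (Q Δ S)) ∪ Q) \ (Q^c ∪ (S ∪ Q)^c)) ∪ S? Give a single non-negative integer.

8

Q Δ S = {4,9,10,11}
T ∩ (Q Δ S) = {4,10,11}
(T ∩ (Q Δ S)) ∪ Q = {2,3,4,7,8,9,10,11}
Q^c = {1,4,5,6,10,11}
S ∪ Q = {2,3,4,7,8,9,10,11}
(S ∪ Q)^c = {1,5,6}
Q^c ∪ (S ∪ Q)^c = {1,4,5,6,10,11}
((T ∩ (Q Δ S)) ∪ Q) \ (Q^c ∪ (S ∪ Q)^c) = {2,3,7,8,9}
(((T ∩ (Q Δ S)) ∪ Q) \ (Q^c ∪ (S ∪ Q)^c)) ∪ S = {2,3,4,7,8,9,10,11}
|(((T ∩ (Q Δ S)) ∪ Q) \ (Q^c ∪ (S ∪ Q)^c)) ∪ S| = 8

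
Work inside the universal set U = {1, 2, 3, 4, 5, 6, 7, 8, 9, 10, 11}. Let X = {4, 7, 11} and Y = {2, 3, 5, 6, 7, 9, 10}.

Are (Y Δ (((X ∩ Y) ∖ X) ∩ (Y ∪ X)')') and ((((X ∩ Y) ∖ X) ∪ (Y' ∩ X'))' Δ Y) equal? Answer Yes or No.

No

X ∩ Y = {7}
(X ∩ Y) ∖ X = {}
Y ∪ X = {2, 3, 4, 5, 6, 7, 9, 10, 11}
(Y ∪ X)' = {1, 8}
((X ∩ Y) ∖ X) ∩ (Y ∪ X)' = {}
(((X ∩ Y) ∖ X) ∩ (Y ∪ X)')' = {1, 2, 3, 4, 5, 6, 7, 8, 9, 10, 11}
Y Δ (((X ∩ Y) ∖ X) ∩ (Y ∪ X)')' = {1, 4, 8, 11}
Y' = {1, 4, 8, 11}
X' = {1, 2, 3, 5, 6, 8, 9, 10}
Y' ∩ X' = {1, 8}
((X ∩ Y) ∖ X) ∪ (Y' ∩ X') = {1, 8}
(((X ∩ Y) ∖ X) ∪ (Y' ∩ X'))' = {2, 3, 4, 5, 6, 7, 9, 10, 11}
(((X ∩ Y) ∖ X) ∪ (Y' ∩ X'))' Δ Y = {4, 11}
1 ∈ Y Δ (((X ∩ Y) ∖ X) ∩ (Y ∪ X)')' but 1 ∉ (((X ∩ Y) ∖ X) ∪ (Y' ∩ X'))' Δ Y, so they differ.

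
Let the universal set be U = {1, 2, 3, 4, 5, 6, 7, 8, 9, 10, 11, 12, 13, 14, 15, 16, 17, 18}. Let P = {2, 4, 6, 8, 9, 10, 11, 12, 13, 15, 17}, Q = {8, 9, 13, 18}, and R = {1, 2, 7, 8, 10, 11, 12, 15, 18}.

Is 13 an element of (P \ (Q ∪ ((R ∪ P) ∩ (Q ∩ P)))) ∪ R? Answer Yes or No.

13 ∉ R and 13 ∈ P, so 13 ∈ R ∪ P
13 ∈ Q and 13 ∈ P, so 13 ∈ Q ∩ P
13 ∈ (R ∪ P) and 13 ∈ (Q ∩ P), so 13 ∈ (R ∪ P) ∩ (Q ∩ P)
13 ∈ Q and 13 ∈ ((R ∪ P) ∩ (Q ∩ P)), so 13 ∈ Q ∪ ((R ∪ P) ∩ (Q ∩ P))
13 ∈ P and 13 ∈ (Q ∪ ((R ∪ P) ∩ (Q ∩ P))), so 13 ∉ P \ (Q ∪ ((R ∪ P) ∩ (Q ∩ P)))
13 ∉ (P \ (Q ∪ ((R ∪ P) ∩ (Q ∩ P)))) and 13 ∉ R, so 13 ∉ (P \ (Q ∪ ((R ∪ P) ∩ (Q ∩ P)))) ∪ R

No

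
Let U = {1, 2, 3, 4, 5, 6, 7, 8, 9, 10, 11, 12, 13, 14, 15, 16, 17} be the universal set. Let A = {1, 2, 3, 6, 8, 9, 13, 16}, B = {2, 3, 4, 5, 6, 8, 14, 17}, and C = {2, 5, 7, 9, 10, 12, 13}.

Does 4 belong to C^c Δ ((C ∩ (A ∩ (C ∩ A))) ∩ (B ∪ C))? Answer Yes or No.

Yes

4 ∉ C, so 4 ∈ C^c
4 ∉ C and 4 ∉ A, so 4 ∉ C ∩ A
4 ∉ A and 4 ∉ (C ∩ A), so 4 ∉ A ∩ (C ∩ A)
4 ∉ C and 4 ∉ (A ∩ (C ∩ A)), so 4 ∉ C ∩ (A ∩ (C ∩ A))
4 ∈ B and 4 ∉ C, so 4 ∈ B ∪ C
4 ∉ (C ∩ (A ∩ (C ∩ A))) and 4 ∈ (B ∪ C), so 4 ∉ (C ∩ (A ∩ (C ∩ A))) ∩ (B ∪ C)
4 ∈ C^c and 4 ∉ ((C ∩ (A ∩ (C ∩ A))) ∩ (B ∪ C)), so 4 ∈ C^c Δ ((C ∩ (A ∩ (C ∩ A))) ∩ (B ∪ C))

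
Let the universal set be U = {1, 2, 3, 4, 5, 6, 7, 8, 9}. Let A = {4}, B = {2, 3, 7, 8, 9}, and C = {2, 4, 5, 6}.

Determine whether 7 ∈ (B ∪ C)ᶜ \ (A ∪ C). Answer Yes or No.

No

7 ∈ B and 7 ∉ C, so 7 ∈ B ∪ C
7 ∉ (B ∪ C)ᶜ since 7 ∈ (B ∪ C)
7 ∉ A and 7 ∉ C, so 7 ∉ A ∪ C
7 ∉ (B ∪ C)ᶜ and 7 ∉ (A ∪ C), so 7 ∉ (B ∪ C)ᶜ \ (A ∪ C)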